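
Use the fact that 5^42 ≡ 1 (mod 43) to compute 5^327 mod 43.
By Fermat: 5^{42} ≡ 1 (mod 43). 327 ≡ 33 (mod 42). So 5^{327} ≡ 5^{33} ≡ 2 (mod 43)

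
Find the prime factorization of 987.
3 × 7 × 47

Divide by primes starting from smallest:
987 ÷ 3 = 329
329 ÷ 7 = 47
47 ÷ 47 = 1

987 = 3 × 7 × 47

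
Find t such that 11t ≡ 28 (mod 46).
36

Since gcd(11, 46) = 1 divides 28, a solution exists.
Multiply both sides by the inverse of 11 mod 46:
  11^(-1) mod 46 = 21
  x ≡ 21 × 28 ≡ 588 ≡ 36 (mod 46)
Verification: 11 × 36 = 396 = 8 × 46 + 28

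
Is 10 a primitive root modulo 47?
Yes

To verify, check if 10^(46/q) ≢ 1 (mod 47) for each prime divisor q of 46
Divisors of 46 = 46: [1, 2, 23, 46]
  10^(46/2) = 10^23 ≡ 46 (mod 47)
  10^(46/23) = 10^2 ≡ 6 (mod 47)
Conclusion: 10 is a primitive root modulo 47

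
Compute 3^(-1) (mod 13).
3^(-1) ≡ 9 (mod 13). Verification: 3 × 9 = 27 ≡ 1 (mod 13)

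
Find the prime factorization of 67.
67

Divide by primes starting from smallest:
67 ÷ 67 = 1

67 = 67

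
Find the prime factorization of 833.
7^2 × 17

Divide by primes starting from smallest:
833 ÷ 7 = 119
119 ÷ 7 = 17
17 ÷ 17 = 1

833 = 7^2 × 17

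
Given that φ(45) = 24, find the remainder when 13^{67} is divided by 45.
By Euler: 13^{24} ≡ 1 (mod 45) since gcd(13, 45) = 1. 67 = 2×24 + 19. So 13^{67} ≡ 13^{19} ≡ 22 (mod 45)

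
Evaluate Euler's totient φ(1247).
1176

Prime factorization: 1247 = 29 × 43
Using the formula φ(n) = n × Π(1 - 1/p) for each prime factor p:
φ(1247) = 1247 × (1 - 1/29) × (1 - 1/43)
φ(1247) = 1176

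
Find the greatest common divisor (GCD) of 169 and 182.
13

Using the Euclidean algorithm:
169 = 0 × 182 + 169
182 = 1 × 169 + 13
169 = 13 × 13 + 0

GCD(169, 182) = 13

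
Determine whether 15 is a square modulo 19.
By Euler's criterion: 15^{9} ≡ 18 (mod 19). Since this equals -1 (≡ 18), 15 is not a QR.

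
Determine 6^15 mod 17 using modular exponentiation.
Using repeated squaring. 15 = 8 + 4 + 2 + 1 (binary 1111). Repeated squaring mod 17: 6^1 ≡ 6; 6^2 ≡ 6² = 36 ≡ 2; 6^4 ≡ 2² = 4 ≡ 4; 6^8 ≡ 4² = 16 ≡ 16. Multiply: 6^15 = 6^8 × 6^4 × 6^2 × 6^1 ≡ 16 × 4 × 2 × 6 (mod 17): 16 × 4 = 64 ≡ 13; 13 × 2 = 26 ≡ 9; 9 × 6 = 54 ≡ 3. So 6^15 ≡ 3 (mod 17).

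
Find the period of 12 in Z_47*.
Powers of 12 mod 47: 12^1≡12, 12^2≡3, 12^3≡36, 12^4≡9, 12^5≡14, 12^6≡27, 12^7≡42, 12^8≡34, 12^9≡32, 12^10≡8, 12^11≡2, 12^12≡24, 12^13≡6, 12^14≡25, 12^15≡18, 12^16≡28, 12^17≡7, 12^18≡37, 12^19≡21, 12^20≡17, 12^21≡16, 12^22≡4, 12^23≡1. Order = 23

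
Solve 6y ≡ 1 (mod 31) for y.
26

Using Extended Euclidean Algorithm:
gcd(6, 31) = 1
Bezout coefficients: 6 × -5 + 31 × 1 = 1
So 6 × -5 ≡ 1 (mod 31)
The inverse is -5 mod 31 = 26
Verification: 6 × 26 = 156 = 5 × 31 + 1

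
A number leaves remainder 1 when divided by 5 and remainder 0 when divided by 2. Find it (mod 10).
M = 5 × 2 = 10. M₁ = 2, y₁ ≡ 3 (mod 5). M₂ = 5, y₂ ≡ 1 (mod 2). m = 1×2×3 + 0×5×1 ≡ 6 (mod 10)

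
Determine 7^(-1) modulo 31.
7^(-1) ≡ 9 (mod 31). Verification: 7 × 9 = 63 ≡ 1 (mod 31)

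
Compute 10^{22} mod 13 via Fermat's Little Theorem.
3

By Fermat's Little Theorem, a^(p-1) ≡ 1 (mod p) for prime p and gcd(a, p) = 1
Here p = 13, so 10^12 ≡ 1 (mod 13)
We can reduce the exponent: 22 mod 12 = 10
So 10^22 ≡ 10^10 (mod 13)
Computing: 10^10 mod 13 = 3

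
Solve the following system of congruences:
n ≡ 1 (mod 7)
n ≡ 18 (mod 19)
113

Using the Chinese Remainder Theorem:
M = product of moduli = 133
For equation 1: M_1 = 19, 19 ≡ 5 (mod 7), inverse of 19 mod 7 is 3 (check: 5 × 3 = 15 ≡ 1 (mod 7))
For equation 2: M_2 = 7, 7 ≡ 7 (mod 19), inverse of 7 mod 19 is 11 (check: 7 × 11 = 77 ≡ 1 (mod 19))
Combine: n ≡ Σ r_i×M_i×(M_i⁻¹ mod m_i) = 1×19×3 + 18×7×11 = 57 + 1386 = 1443
1443 mod 133 = 113
n ≡ 113 (mod 133)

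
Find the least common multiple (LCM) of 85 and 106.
9010

First find GCD(85, 106) using the Euclidean algorithm:
85 = 0 × 106 + 85
106 = 1 × 85 + 21
85 = 4 × 21 + 1
21 = 21 × 1 + 0
GCD(85, 106) = 1

LCM formula: LCM(a, b) = (a × b) / GCD(a, b)
LCM(85, 106) = (85 × 106) / 1
LCM(85, 106) = 9010 / 1
LCM(85, 106) = 9010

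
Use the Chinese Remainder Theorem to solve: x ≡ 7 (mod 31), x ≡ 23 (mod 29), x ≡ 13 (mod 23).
15538

Using the Chinese Remainder Theorem:
M = product of moduli = 20677
For equation 1: M_1 = 667, 667 ≡ 16 (mod 31), inverse of 667 mod 31 is 2 (check: 16 × 2 = 32 ≡ 1 (mod 31))
For equation 2: M_2 = 713, 713 ≡ 17 (mod 29), inverse of 713 mod 29 is 12 (check: 17 × 12 = 204 ≡ 1 (mod 29))
For equation 3: M_3 = 899, 899 ≡ 2 (mod 23), inverse of 899 mod 23 is 12 (check: 2 × 12 = 24 ≡ 1 (mod 23))
Combine: x ≡ Σ r_i×M_i×(M_i⁻¹ mod m_i) = 7×667×2 + 23×713×12 + 13×899×12 = 9338 + 196788 + 140244 = 346370
346370 mod 20677 = 15538
x ≡ 15538 (mod 20677)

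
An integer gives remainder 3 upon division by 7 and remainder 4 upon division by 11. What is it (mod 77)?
M = 7 × 11 = 77. M₁ = 11, y₁ ≡ 2 (mod 7). M₂ = 7, y₂ ≡ 8 (mod 11). n = 3×11×2 + 4×7×8 ≡ 59 (mod 77). The smallest positive such number is 59.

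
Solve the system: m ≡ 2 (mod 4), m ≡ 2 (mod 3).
M = 4 × 3 = 12. M₁ = 3, y₁ ≡ 3 (mod 4). M₂ = 4, y₂ ≡ 1 (mod 3). m = 2×3×3 + 2×4×1 ≡ 2 (mod 12)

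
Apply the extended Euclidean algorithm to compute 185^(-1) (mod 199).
Extended GCD: 185(71) + 199(-66) = 1. So 185^(-1) ≡ 71 ≡ 71 (mod 199). Verify: 185 × 71 = 13135 ≡ 1 (mod 199)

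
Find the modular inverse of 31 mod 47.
31^(-1) ≡ 44 (mod 47). Verification: 31 × 44 = 1364 ≡ 1 (mod 47)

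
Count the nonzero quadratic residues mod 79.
For prime 79, there are (p-1)/2 = (79-1)/2 = 39 quadratic residues (excluding 0).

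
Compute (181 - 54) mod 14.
1

(181 - 54) = 127
127 mod 14 = 1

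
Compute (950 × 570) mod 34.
16

(950 × 570) = 541500
541500 mod 34 = 16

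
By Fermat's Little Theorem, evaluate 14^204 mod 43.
By Fermat: 14^{42} ≡ 1 (mod 43). 204 = 4×42 + 36. So 14^{204} ≡ 14^{36} ≡ 41 (mod 43)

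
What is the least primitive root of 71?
7

A primitive root g modulo p has order p-1 = 70
Prime divisors of 70: [2, 5, 7]
g is a primitive root iff g^(70/q) ≢ 1 (mod 71) for each prime divisor q
Testing small values:
  g = 2: 2^35 ≡ 1, 2^14 ≡ 54, 2^10 ≡ 30 (mod 71) → 2^35 ≡ 1, not primitive root
  g = 3: 3^35 ≡ 1, 3^14 ≡ 54, 3^10 ≡ 48 (mod 71) → 3^35 ≡ 1, not primitive root
  g = 4: 4^35 ≡ 1, 4^14 ≡ 5, 4^10 ≡ 48 (mod 71) → 4^35 ≡ 1, not primitive root
  g = 5: 5^35 ≡ 1, 5^14 ≡ 57, 5^10 ≡ 1 (mod 71) → 5^35 ≡ 1, not primitive root
  g = 6: 6^35 ≡ 1, 6^14 ≡ 5, 6^10 ≡ 20 (mod 71) → 6^35 ≡ 1, not primitive root
  g = 7: 7^35 ≡ 70, 7^14 ≡ 54, 7^10 ≡ 45 (mod 71) → none is 1, primitive root!
The smallest primitive root is 7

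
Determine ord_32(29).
Powers of 29 mod 32: 29^1≡29, 29^2≡9, 29^3≡5, 29^4≡17, 29^5≡13, 29^6≡25, 29^7≡21, 29^8≡1. Order = 8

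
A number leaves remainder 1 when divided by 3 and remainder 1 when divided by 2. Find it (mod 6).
M = 3 × 2 = 6. M₁ = 2, y₁ ≡ 2 (mod 3). M₂ = 3, y₂ ≡ 1 (mod 2). t = 1×2×2 + 1×3×1 ≡ 1 (mod 6)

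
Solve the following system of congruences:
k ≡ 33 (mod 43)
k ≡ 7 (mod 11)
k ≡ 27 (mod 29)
3043

Using the Chinese Remainder Theorem:
M = product of moduli = 13717
For equation 1: M_1 = 319, 319 ≡ 18 (mod 43), inverse of 319 mod 43 is 12 (check: 18 × 12 = 216 ≡ 1 (mod 43))
For equation 2: M_2 = 1247, 1247 ≡ 4 (mod 11), inverse of 1247 mod 11 is 3 (check: 4 × 3 = 12 ≡ 1 (mod 11))
For equation 3: M_3 = 473, 473 ≡ 9 (mod 29), inverse of 473 mod 29 is 13 (check: 9 × 13 = 117 ≡ 1 (mod 29))
Combine: k ≡ Σ r_i×M_i×(M_i⁻¹ mod m_i) = 33×319×12 + 7×1247×3 + 27×473×13 = 126324 + 26187 + 166023 = 318534
318534 mod 13717 = 3043
k ≡ 3043 (mod 13717)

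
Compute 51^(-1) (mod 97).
51^(-1) ≡ 78 (mod 97). Verification: 51 × 78 = 3978 ≡ 1 (mod 97)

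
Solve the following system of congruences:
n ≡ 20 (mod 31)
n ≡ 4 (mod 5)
144

Using the Chinese Remainder Theorem:
M = product of moduli = 155
For equation 1: M_1 = 5, 5 ≡ 5 (mod 31), inverse of 5 mod 31 is 25 (check: 5 × 25 = 125 ≡ 1 (mod 31))
For equation 2: M_2 = 31, 31 ≡ 1 (mod 5), inverse of 31 mod 5 is 1 (check: 1 × 1 = 1 ≡ 1 (mod 5))
Combine: n ≡ Σ r_i×M_i×(M_i⁻¹ mod m_i) = 20×5×25 + 4×31×1 = 2500 + 124 = 2624
2624 mod 155 = 144
n ≡ 144 (mod 155)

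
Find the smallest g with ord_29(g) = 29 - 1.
p - 1 = 28 has prime divisors 2, 7. h is a primitive root mod 29 iff h^(28/q) ≢ 1 (mod 29) for each such q.
h = 2: 2^14 ≡ 28, 2^4 ≡ 16 (mod 29); none is 1, so 2 has order 28 and is a primitive root.
The smallest primitive root mod 29 is g = 2.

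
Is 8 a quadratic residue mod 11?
By Euler's criterion: 8^{5} ≡ 10 (mod 11). Since this equals -1 (≡ 10), 8 is not a QR.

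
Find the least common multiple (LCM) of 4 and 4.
4

First find GCD(4, 4) using the Euclidean algorithm:
4 = 1 × 4 + 0
GCD(4, 4) = 4

LCM formula: LCM(a, b) = (a × b) / GCD(a, b)
LCM(4, 4) = (4 × 4) / 4
LCM(4, 4) = 16 / 4
LCM(4, 4) = 4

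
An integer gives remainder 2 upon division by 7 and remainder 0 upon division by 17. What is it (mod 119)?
M = 7 × 17 = 119. M₁ = 17, y₁ ≡ 5 (mod 7). M₂ = 7, y₂ ≡ 5 (mod 17). y = 2×17×5 + 0×7×5 ≡ 51 (mod 119). The smallest positive such number is 51.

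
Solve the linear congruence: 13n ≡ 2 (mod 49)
19

Since gcd(13, 49) = 1 divides 2, a solution exists.
Multiply both sides by the inverse of 13 mod 49:
  13^(-1) mod 49 = 34
  x ≡ 34 × 2 ≡ 68 ≡ 19 (mod 49)
Verification: 13 × 19 = 247 = 5 × 49 + 2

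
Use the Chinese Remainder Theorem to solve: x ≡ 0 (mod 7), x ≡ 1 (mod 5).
21

Using the Chinese Remainder Theorem:
M = product of moduli = 35
For equation 1: M_1 = 5, 5 ≡ 5 (mod 7), inverse of 5 mod 7 is 3 (check: 5 × 3 = 15 ≡ 1 (mod 7))
For equation 2: M_2 = 7, 7 ≡ 2 (mod 5), inverse of 7 mod 5 is 3 (check: 2 × 3 = 6 ≡ 1 (mod 5))
Combine: x ≡ Σ r_i×M_i×(M_i⁻¹ mod m_i) = 0×5×3 + 1×7×3 = 0 + 21 = 21
21 mod 35 = 21
x ≡ 21 (mod 35)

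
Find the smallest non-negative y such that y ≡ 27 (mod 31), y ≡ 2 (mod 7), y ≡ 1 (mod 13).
2445

Using the Chinese Remainder Theorem:
M = product of moduli = 2821
For equation 1: M_1 = 91, 91 ≡ 29 (mod 31), inverse of 91 mod 31 is 15 (check: 29 × 15 = 435 ≡ 1 (mod 31))
For equation 2: M_2 = 403, 403 ≡ 4 (mod 7), inverse of 403 mod 7 is 2 (check: 4 × 2 = 8 ≡ 1 (mod 7))
For equation 3: M_3 = 217, 217 ≡ 9 (mod 13), inverse of 217 mod 13 is 3 (check: 9 × 3 = 27 ≡ 1 (mod 13))
Combine: y ≡ Σ r_i×M_i×(M_i⁻¹ mod m_i) = 27×91×15 + 2×403×2 + 1×217×3 = 36855 + 1612 + 651 = 39118
39118 mod 2821 = 2445
y ≡ 2445 (mod 2821)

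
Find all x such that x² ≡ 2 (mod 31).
The square roots of 2 mod 31 are 8 and 23. Verify: 8² = 64 ≡ 2 (mod 31)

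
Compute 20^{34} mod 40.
0

Using successive squaring:
Binary expansion of 34: 100010
Powers of 20 mod 40 (each is the square of the previous):
  20^1 ≡ 20 (mod 40)
  20^2 ≡ 20² = 400 ≡ 0 (mod 40)
  20^4 ≡ 0² = 0 ≡ 0 (mod 40)
  20^8 ≡ 0² = 0 ≡ 0 (mod 40)
  20^16 ≡ 0² = 0 ≡ 0 (mod 40)
  20^32 ≡ 0² = 0 ≡ 0 (mod 40)
34 = 32 + 2, so 20^34 = 20^32 × 20^2 ≡ 0 × 0 (mod 40)
Multiplying step by step:
  0 × 0 = 0 ≡ 0 (mod 40)
Result: 20^34 ≡ 0 (mod 40)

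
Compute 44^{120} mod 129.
1

Using successive squaring:
Binary expansion of 120: 1111000
Powers of 44 mod 129 (each is the square of the previous):
  44^1 ≡ 44 (mod 129)
  44^2 ≡ 44² = 1936 ≡ 1 (mod 129)
  44^4 ≡ 1² = 1 ≡ 1 (mod 129)
  44^8 ≡ 1² = 1 ≡ 1 (mod 129)
  44^16 ≡ 1² = 1 ≡ 1 (mod 129)
  44^32 ≡ 1² = 1 ≡ 1 (mod 129)
  44^64 ≡ 1² = 1 ≡ 1 (mod 129)
120 = 64 + 32 + 16 + 8, so 44^120 = 44^64 × 44^32 × 44^16 × 44^8 ≡ 1 × 1 × 1 × 1 (mod 129)
Multiplying step by step:
  1 × 1 = 1 ≡ 1 (mod 129)
  1 × 1 = 1 ≡ 1 (mod 129)
  1 × 1 = 1 ≡ 1 (mod 129)
Result: 44^120 ≡ 1 (mod 129)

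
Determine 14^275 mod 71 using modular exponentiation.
Using Fermat: 14^{70} ≡ 1 (mod 71). 275 ≡ 65 (mod 70). So 14^{275} ≡ 14^{65} ≡ 70 (mod 71)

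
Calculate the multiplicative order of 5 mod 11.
Powers of 5 mod 11: 5^1≡5, 5^2≡3, 5^3≡4, 5^4≡9, 5^5≡1. Order = 5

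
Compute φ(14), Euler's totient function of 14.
6

Prime factorization: 14 = 2 × 7
Using the formula φ(n) = n × Π(1 - 1/p) for each prime factor p:
φ(14) = 14 × (1 - 1/2) × (1 - 1/7)
φ(14) = 6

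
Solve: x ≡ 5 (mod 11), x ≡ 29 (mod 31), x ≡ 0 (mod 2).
M = 11 × 31 × 2 = 682. M₁ = 62, y₁ ≡ 8 (mod 11). M₂ = 22, y₂ ≡ 24 (mod 31). M₃ = 341, y₃ ≡ 1 (mod 2). x = 5×62×8 + 29×22×24 + 0×341×1 ≡ 60 (mod 682)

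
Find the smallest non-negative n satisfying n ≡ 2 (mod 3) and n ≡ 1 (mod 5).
M = 3 × 5 = 15. M₁ = 5, y₁ ≡ 2 (mod 3). M₂ = 3, y₂ ≡ 2 (mod 5). n = 2×5×2 + 1×3×2 ≡ 11 (mod 15)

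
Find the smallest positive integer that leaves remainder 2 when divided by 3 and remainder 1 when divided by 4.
M = 3 × 4 = 12. M₁ = 4, y₁ ≡ 1 (mod 3). M₂ = 3, y₂ ≡ 3 (mod 4). x = 2×4×1 + 1×3×3 ≡ 5 (mod 12). The smallest positive such number is 5.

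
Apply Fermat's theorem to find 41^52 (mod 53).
By Fermat's Little Theorem, 41^{52} ≡ 1 (mod 53) since 53 is prime and gcd(41, 53) = 1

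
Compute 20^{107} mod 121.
26

Using successive squaring:
Binary expansion of 107: 1101011
Powers of 20 mod 121 (each is the square of the previous):
  20^1 ≡ 20 (mod 121)
  20^2 ≡ 20² = 400 ≡ 37 (mod 121)
  20^4 ≡ 37² = 1369 ≡ 38 (mod 121)
  20^8 ≡ 38² = 1444 ≡ 113 (mod 121)
  20^16 ≡ 113² = 12769 ≡ 64 (mod 121)
  20^32 ≡ 64² = 4096 ≡ 103 (mod 121)
  20^64 ≡ 103² = 10609 ≡ 82 (mod 121)
107 = 64 + 32 + 8 + 2 + 1, so 20^107 = 20^64 × 20^32 × 20^8 × 20^2 × 20^1 ≡ 82 × 103 × 113 × 37 × 20 (mod 121)
Multiplying step by step:
  82 × 103 = 8446 ≡ 97 (mod 121)
  97 × 113 = 10961 ≡ 71 (mod 121)
  71 × 37 = 2627 ≡ 86 (mod 121)
  86 × 20 = 1720 ≡ 26 (mod 121)
Result: 20^107 ≡ 26 (mod 121)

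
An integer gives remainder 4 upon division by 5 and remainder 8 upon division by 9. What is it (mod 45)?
M = 5 × 9 = 45. M₁ = 9, y₁ ≡ 4 (mod 5). M₂ = 5, y₂ ≡ 2 (mod 9). n = 4×9×4 + 8×5×2 ≡ 44 (mod 45). The smallest positive such number is 44.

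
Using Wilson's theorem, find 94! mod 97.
(96)! = (94)! × (95) × (96) ≡ -1 (mod 97). So (94)! ≡ -1 × [(96)(95)]^(-1) ≡ 48 (mod 97)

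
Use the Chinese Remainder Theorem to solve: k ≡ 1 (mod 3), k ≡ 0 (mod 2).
M = 3 × 2 = 6. M₁ = 2, y₁ ≡ 2 (mod 3). M₂ = 3, y₂ ≡ 1 (mod 2). k = 1×2×2 + 0×3×1 ≡ 4 (mod 6)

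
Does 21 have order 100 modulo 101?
p - 1 = 100 has prime divisors 2, 5. Check 21^(100/q) mod 101 for each: 21^(100/2) = 21^50 ≡ 1, 21^(100/5) = 21^20 ≡ 87 (mod 101). Since 21^50 ≡ 1 (mod 101), the order of 21 divides 50 (in fact the order is 50) ≠ 100, so it is not a primitive root.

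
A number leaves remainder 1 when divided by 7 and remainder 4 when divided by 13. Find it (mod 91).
M = 7 × 13 = 91. M₁ = 13, y₁ ≡ 6 (mod 7). M₂ = 7, y₂ ≡ 2 (mod 13). z = 1×13×6 + 4×7×2 ≡ 43 (mod 91)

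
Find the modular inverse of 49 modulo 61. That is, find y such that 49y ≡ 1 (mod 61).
5

Using Extended Euclidean Algorithm:
gcd(49, 61) = 1
Bezout coefficients: 49 × 5 + 61 × -4 = 1
So 49 × 5 ≡ 1 (mod 61)
The inverse is 5 mod 61 = 5
Verification: 49 × 5 = 245 = 4 × 61 + 1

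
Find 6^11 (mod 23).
Using repeated squaring. 11 = 8 + 2 + 1 (binary 1011). Repeated squaring mod 23: 6^1 ≡ 6; 6^2 ≡ 6² = 36 ≡ 13; 6^4 ≡ 13² = 169 ≡ 8; 6^8 ≡ 8² = 64 ≡ 18. Multiply: 6^11 = 6^8 × 6^2 × 6^1 ≡ 18 × 13 × 6 (mod 23): 18 × 13 = 234 ≡ 4; 4 × 6 = 24 ≡ 1. So 6^11 ≡ 1 (mod 23).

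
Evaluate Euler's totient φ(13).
12

Prime factorization: 13 = 13
Using the formula φ(n) = n × Π(1 - 1/p) for each prime factor p:
φ(13) = 13 × (1 - 1/13)
φ(13) = 12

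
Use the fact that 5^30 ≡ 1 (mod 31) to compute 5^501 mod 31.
By Fermat: 5^{30} ≡ 1 (mod 31). 501 ≡ 21 (mod 30). So 5^{501} ≡ 5^{21} ≡ 1 (mod 31)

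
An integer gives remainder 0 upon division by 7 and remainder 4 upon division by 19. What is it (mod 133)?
M = 7 × 19 = 133. M₁ = 19, y₁ ≡ 3 (mod 7). M₂ = 7, y₂ ≡ 11 (mod 19). z = 0×19×3 + 4×7×11 ≡ 42 (mod 133). The smallest positive such number is 42.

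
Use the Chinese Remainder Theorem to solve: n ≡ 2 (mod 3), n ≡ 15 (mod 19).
53

Using the Chinese Remainder Theorem:
M = product of moduli = 57
For equation 1: M_1 = 19, 19 ≡ 1 (mod 3), inverse of 19 mod 3 is 1 (check: 1 × 1 = 1 ≡ 1 (mod 3))
For equation 2: M_2 = 3, 3 ≡ 3 (mod 19), inverse of 3 mod 19 is 13 (check: 3 × 13 = 39 ≡ 1 (mod 19))
Combine: n ≡ Σ r_i×M_i×(M_i⁻¹ mod m_i) = 2×19×1 + 15×3×13 = 38 + 585 = 623
623 mod 57 = 53
n ≡ 53 (mod 57)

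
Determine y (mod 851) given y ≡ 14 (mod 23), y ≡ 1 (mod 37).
704

Using the Chinese Remainder Theorem:
M = product of moduli = 851
For equation 1: M_1 = 37, 37 ≡ 14 (mod 23), inverse of 37 mod 23 is 5 (check: 14 × 5 = 70 ≡ 1 (mod 23))
For equation 2: M_2 = 23, 23 ≡ 23 (mod 37), inverse of 23 mod 37 is 29 (check: 23 × 29 = 667 ≡ 1 (mod 37))
Combine: y ≡ Σ r_i×M_i×(M_i⁻¹ mod m_i) = 14×37×5 + 1×23×29 = 2590 + 667 = 3257
3257 mod 851 = 704
y ≡ 704 (mod 851)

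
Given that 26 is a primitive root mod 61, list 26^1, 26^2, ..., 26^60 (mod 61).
g^1, g^2, ..., g^{60} mod 61: {26, 5, 8, 25, 40, 3, 17, 15, 24, 14, 59, 9, 51, 45, 11, 42, 55, 27, 31, 13, 33, 4, 43, 20, 32, 39, 38, 12, 7, 60, 35, 56, 53, 36, 21, 58, 44, 46, 37, 47, 2, 52, 10, 16, 50, 19, 6, 34, 30, 48, 28, 57, 18, 41, 29, 22, 23, 49, 54, 1}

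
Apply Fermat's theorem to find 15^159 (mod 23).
By Fermat: 15^{22} ≡ 1 (mod 23). 159 = 7×22 + 5. So 15^{159} ≡ 15^{5} ≡ 7 (mod 23)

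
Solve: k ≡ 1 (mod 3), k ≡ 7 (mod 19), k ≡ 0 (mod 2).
M = 3 × 19 × 2 = 114. M₁ = 38, y₁ ≡ 2 (mod 3). M₂ = 6, y₂ ≡ 16 (mod 19). M₃ = 57, y₃ ≡ 1 (mod 2). k = 1×38×2 + 7×6×16 + 0×57×1 ≡ 64 (mod 114)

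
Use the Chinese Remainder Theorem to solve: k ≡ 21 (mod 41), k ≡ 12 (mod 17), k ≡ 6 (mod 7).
2358

Using the Chinese Remainder Theorem:
M = product of moduli = 4879
For equation 1: M_1 = 119, 119 ≡ 37 (mod 41), inverse of 119 mod 41 is 10 (check: 37 × 10 = 370 ≡ 1 (mod 41))
For equation 2: M_2 = 287, 287 ≡ 15 (mod 17), inverse of 287 mod 17 is 8 (check: 15 × 8 = 120 ≡ 1 (mod 17))
For equation 3: M_3 = 697, 697 ≡ 4 (mod 7), inverse of 697 mod 7 is 2 (check: 4 × 2 = 8 ≡ 1 (mod 7))
Combine: k ≡ Σ r_i×M_i×(M_i⁻¹ mod m_i) = 21×119×10 + 12×287×8 + 6×697×2 = 24990 + 27552 + 8364 = 60906
60906 mod 4879 = 2358
k ≡ 2358 (mod 4879)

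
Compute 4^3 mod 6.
3 = 2 + 1 (binary 11). Repeated squaring mod 6: 4^1 ≡ 4; 4^2 ≡ 4² = 16 ≡ 4. Multiply: 4^3 = 4^2 × 4^1 ≡ 4 × 4 (mod 6): 4 × 4 = 16 ≡ 4. So 4^3 ≡ 4 (mod 6).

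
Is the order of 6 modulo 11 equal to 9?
No, the actual order is 10, not 9.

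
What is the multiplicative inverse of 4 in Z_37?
28

Using Extended Euclidean Algorithm:
gcd(4, 37) = 1
Bezout coefficients: 4 × -9 + 37 × 1 = 1
So 4 × -9 ≡ 1 (mod 37)
The inverse is -9 mod 37 = 28
Verification: 4 × 28 = 112 = 3 × 37 + 1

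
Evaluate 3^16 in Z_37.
Using repeated squaring. 16 = 16 (binary 10000). Repeated squaring mod 37: 3^1 ≡ 3; 3^2 ≡ 3² = 9 ≡ 9; 3^4 ≡ 9² = 81 ≡ 7; 3^8 ≡ 7² = 49 ≡ 12; 3^16 ≡ 12² = 144 ≡ 33. So 3^16 ≡ 33 (mod 37).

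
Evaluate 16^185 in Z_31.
Using Fermat: 16^{30} ≡ 1 (mod 31). 185 ≡ 5 (mod 30). So 16^{185} ≡ 16^{5} ≡ 1 (mod 31)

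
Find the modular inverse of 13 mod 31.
13^(-1) ≡ 12 (mod 31). Verification: 13 × 12 = 156 ≡ 1 (mod 31)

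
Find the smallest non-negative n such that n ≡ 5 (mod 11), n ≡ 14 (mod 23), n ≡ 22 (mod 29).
3096

Using the Chinese Remainder Theorem:
M = product of moduli = 7337
For equation 1: M_1 = 667, 667 ≡ 7 (mod 11), inverse of 667 mod 11 is 8 (check: 7 × 8 = 56 ≡ 1 (mod 11))
For equation 2: M_2 = 319, 319 ≡ 20 (mod 23), inverse of 319 mod 23 is 15 (check: 20 × 15 = 300 ≡ 1 (mod 23))
For equation 3: M_3 = 253, 253 ≡ 21 (mod 29), inverse of 253 mod 29 is 18 (check: 21 × 18 = 378 ≡ 1 (mod 29))
Combine: n ≡ Σ r_i×M_i×(M_i⁻¹ mod m_i) = 5×667×8 + 14×319×15 + 22×253×18 = 26680 + 66990 + 100188 = 193858
193858 mod 7337 = 3096
n ≡ 3096 (mod 7337)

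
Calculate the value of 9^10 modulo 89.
10 = 8 + 2 (binary 1010). Repeated squaring mod 89: 9^1 ≡ 9; 9^2 ≡ 9² = 81 ≡ 81; 9^4 ≡ 81² = 6561 ≡ 64; 9^8 ≡ 64² = 4096 ≡ 2. Multiply: 9^10 = 9^8 × 9^2 ≡ 2 × 81 (mod 89): 2 × 81 = 162 ≡ 73. So 9^10 ≡ 73 (mod 89).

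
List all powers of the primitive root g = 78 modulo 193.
g^1, g^2, ..., g^{192} mod 193: {78, 101, 158, 165, 132, 67, 15, 12, 164, 54, 159, 50, 40, 32, 180, 144, 38, 69, 171, 21, 94, 191, 37, 184, 70, 56, 122, 59, 163, 169, 58, 85, 68, 93, 113, 129, 26, 98, 117, 55, 44, 151, 5, 4, 119, 18, 53, 81, 142, 75, 60, 48, 77, 23, 57, 7, 160, 128, 141, 190, 152, 83, 105, 84, 183, 185, 148, 157, 87, 31, 102, 43, 73, 97, 39, 147, 79, 179, 66, 130, 104, 6, 82, 27, 176, 25, 20, 16, 90, 72, 19, 131, 182, 107, 47, 192, 115, 92, 35, 28, 61, 126, 178, 181, 29, 139, 34, 143, 153, 161, 13, 49, 155, 124, 22, 172, 99, 2, 156, 9, 123, 137, 71, 134, 30, 24, 135, 108, 125, 100, 80, 64, 167, 95, 76, 138, 149, 42, 188, 189, 74, 175, 140, 112, 51, 118, 133, 145, 116, 170, 136, 186, 33, 65, 52, 3, 41, 110, 88, 109, 10, 8, 45, 36, 106, 162, 91, 150, 120, 96, 154, 46, 114, 14, 127, 63, 89, 187, 111, 166, 17, 168, 173, 177, 103, 121, 174, 62, 11, 86, 146, 1}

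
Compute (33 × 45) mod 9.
0

(33 × 45) = 1485
1485 mod 9 = 0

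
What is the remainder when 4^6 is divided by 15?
6 = 4 + 2 (binary 110). Repeated squaring mod 15: 4^1 ≡ 4; 4^2 ≡ 4² = 16 ≡ 1; 4^4 ≡ 1² = 1 ≡ 1. Multiply: 4^6 = 4^4 × 4^2 ≡ 1 × 1 (mod 15): 1 × 1 = 1 ≡ 1. So 4^6 ≡ 1 (mod 15).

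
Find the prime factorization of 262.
2 × 131

Divide by primes starting from smallest:
262 ÷ 2 = 131
131 ÷ 131 = 1

262 = 2 × 131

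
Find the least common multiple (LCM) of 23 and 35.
805

First find GCD(23, 35) using the Euclidean algorithm:
23 = 0 × 35 + 23
35 = 1 × 23 + 12
23 = 1 × 12 + 11
12 = 1 × 11 + 1
11 = 11 × 1 + 0
GCD(23, 35) = 1

LCM formula: LCM(a, b) = (a × b) / GCD(a, b)
LCM(23, 35) = (23 × 35) / 1
LCM(23, 35) = 805 / 1
LCM(23, 35) = 805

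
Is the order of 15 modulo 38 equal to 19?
No, the actual order is 18, not 19.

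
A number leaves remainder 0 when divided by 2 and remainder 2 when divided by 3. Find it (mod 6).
M = 2 × 3 = 6. M₁ = 3, y₁ ≡ 1 (mod 2). M₂ = 2, y₂ ≡ 2 (mod 3). n = 0×3×1 + 2×2×2 ≡ 2 (mod 6)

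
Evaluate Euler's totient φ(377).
336

Prime factorization: 377 = 13 × 29
Using the formula φ(n) = n × Π(1 - 1/p) for each prime factor p:
φ(377) = 377 × (1 - 1/13) × (1 - 1/29)
φ(377) = 336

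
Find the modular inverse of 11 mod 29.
11^(-1) ≡ 8 (mod 29). Verification: 11 × 8 = 88 ≡ 1 (mod 29)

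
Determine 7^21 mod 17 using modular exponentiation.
Using Fermat: 7^{16} ≡ 1 (mod 17). 21 ≡ 5 (mod 16). So 7^{21} ≡ 7^{5} ≡ 11 (mod 17)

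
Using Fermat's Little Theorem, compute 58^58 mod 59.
By Fermat's Little Theorem, 58^{58} ≡ 1 (mod 59) since 59 is prime and gcd(58, 59) = 1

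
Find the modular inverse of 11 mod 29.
11^(-1) ≡ 8 (mod 29). Verification: 11 × 8 = 88 ≡ 1 (mod 29)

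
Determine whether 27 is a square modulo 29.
By Euler's criterion: 27^{14} ≡ 28 (mod 29). Since this equals -1 (≡ 28), 27 is not a QR.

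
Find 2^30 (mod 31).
Using Fermat: 2^{30} ≡ 1 (mod 31). 30 ≡ 0 (mod 30). So 2^{30} ≡ 2^{0} ≡ 1 (mod 31)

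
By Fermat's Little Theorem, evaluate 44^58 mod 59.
By Fermat's Little Theorem, 44^{58} ≡ 1 (mod 59) since 59 is prime and gcd(44, 59) = 1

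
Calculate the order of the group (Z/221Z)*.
192

Prime factorization: 221 = 13 × 17
Using the formula φ(n) = n × Π(1 - 1/p) for each prime factor p:
φ(221) = 221 × (1 - 1/13) × (1 - 1/17)
φ(221) = 192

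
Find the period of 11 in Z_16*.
Powers of 11 mod 16: 11^1≡11, 11^2≡9, 11^3≡3, 11^4≡1. Order = 4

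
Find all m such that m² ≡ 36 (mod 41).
The square roots of 36 mod 41 are 6 and 35. Verify: 6² = 36 ≡ 36 (mod 41)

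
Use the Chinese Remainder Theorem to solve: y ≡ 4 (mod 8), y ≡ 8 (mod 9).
M = 8 × 9 = 72. M₁ = 9, y₁ ≡ 1 (mod 8). M₂ = 8, y₂ ≡ 8 (mod 9). y = 4×9×1 + 8×8×8 ≡ 44 (mod 72)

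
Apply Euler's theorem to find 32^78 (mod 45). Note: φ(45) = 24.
By Euler: 32^{24} ≡ 1 (mod 45) since gcd(32, 45) = 1. 78 = 3×24 + 6. So 32^{78} ≡ 32^{6} ≡ 19 (mod 45)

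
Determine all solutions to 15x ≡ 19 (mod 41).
4

Since gcd(15, 41) = 1 divides 19, a solution exists.
Multiply both sides by the inverse of 15 mod 41:
  15^(-1) mod 41 = 11
  x ≡ 11 × 19 ≡ 209 ≡ 4 (mod 41)
Verification: 15 × 4 = 60 = 1 × 41 + 19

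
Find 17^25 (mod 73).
Using repeated squaring. 25 = 16 + 8 + 1 (binary 11001). Repeated squaring mod 73: 17^1 ≡ 17; 17^2 ≡ 17² = 289 ≡ 70; 17^4 ≡ 70² = 4900 ≡ 9; 17^8 ≡ 9² = 81 ≡ 8; 17^16 ≡ 8² = 64 ≡ 64. Multiply: 17^25 = 17^16 × 17^8 × 17^1 ≡ 64 × 8 × 17 (mod 73): 64 × 8 = 512 ≡ 1; 1 × 17 = 17 ≡ 17. So 17^25 ≡ 17 (mod 73).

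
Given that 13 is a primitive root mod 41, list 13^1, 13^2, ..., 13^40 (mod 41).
g^1, g^2, ..., g^{40} mod 41: {13, 5, 24, 25, 38, 2, 26, 10, 7, 9, 35, 4, 11, 20, 14, 18, 29, 8, 22, 40, 28, 36, 17, 16, 3, 39, 15, 31, 34, 32, 6, 37, 30, 21, 27, 23, 12, 33, 19, 1}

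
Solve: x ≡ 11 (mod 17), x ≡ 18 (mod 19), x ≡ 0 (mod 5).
M = 17 × 19 × 5 = 1615. M₁ = 95, y₁ ≡ 12 (mod 17). M₂ = 85, y₂ ≡ 17 (mod 19). M₃ = 323, y₃ ≡ 2 (mod 5). x = 11×95×12 + 18×85×17 + 0×323×2 ≡ 1405 (mod 1615)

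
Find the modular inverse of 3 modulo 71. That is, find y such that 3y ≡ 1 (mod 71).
24

Using Extended Euclidean Algorithm:
gcd(3, 71) = 1
Bezout coefficients: 3 × 24 + 71 × -1 = 1
So 3 × 24 ≡ 1 (mod 71)
The inverse is 24 mod 71 = 24
Verification: 3 × 24 = 72 = 1 × 71 + 1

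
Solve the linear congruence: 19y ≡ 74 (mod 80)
46

Since gcd(19, 80) = 1 divides 74, a solution exists.
Multiply both sides by the inverse of 19 mod 80:
  19^(-1) mod 80 = 59
  x ≡ 59 × 74 ≡ 4366 ≡ 46 (mod 80)
Verification: 19 × 46 = 874 = 10 × 80 + 74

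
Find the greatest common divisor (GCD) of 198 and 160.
2

Using the Euclidean algorithm:
198 = 1 × 160 + 38
160 = 4 × 38 + 8
38 = 4 × 8 + 6
8 = 1 × 6 + 2
6 = 3 × 2 + 0

GCD(198, 160) = 2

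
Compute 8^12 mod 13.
Using Fermat: 8^{12} ≡ 1 (mod 13). 12 ≡ 0 (mod 12). So 8^{12} ≡ 8^{0} ≡ 1 (mod 13)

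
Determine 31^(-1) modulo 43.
31^(-1) ≡ 25 (mod 43). Verification: 31 × 25 = 775 ≡ 1 (mod 43)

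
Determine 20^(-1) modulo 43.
20^(-1) ≡ 28 (mod 43). Verification: 20 × 28 = 560 ≡ 1 (mod 43)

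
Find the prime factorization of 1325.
5^2 × 53

Divide by primes starting from smallest:
1325 ÷ 5 = 265
265 ÷ 5 = 53
53 ÷ 53 = 1

1325 = 5^2 × 53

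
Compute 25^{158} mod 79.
72

Using successive squaring:
Binary expansion of 158: 10011110
Powers of 25 mod 79 (each is the square of the previous):
  25^1 ≡ 25 (mod 79)
  25^2 ≡ 25² = 625 ≡ 72 (mod 79)
  25^4 ≡ 72² = 5184 ≡ 49 (mod 79)
  25^8 ≡ 49² = 2401 ≡ 31 (mod 79)
  25^16 ≡ 31² = 961 ≡ 13 (mod 79)
  25^32 ≡ 13² = 169 ≡ 11 (mod 79)
  25^64 ≡ 11² = 121 ≡ 42 (mod 79)
  25^128 ≡ 42² = 1764 ≡ 26 (mod 79)
158 = 128 + 16 + 8 + 4 + 2, so 25^158 = 25^128 × 25^16 × 25^8 × 25^4 × 25^2 ≡ 26 × 13 × 31 × 49 × 72 (mod 79)
Multiplying step by step:
  26 × 13 = 338 ≡ 22 (mod 79)
  22 × 31 = 682 ≡ 50 (mod 79)
  50 × 49 = 2450 ≡ 1 (mod 79)
  1 × 72 = 72 ≡ 72 (mod 79)
Result: 25^158 ≡ 72 (mod 79)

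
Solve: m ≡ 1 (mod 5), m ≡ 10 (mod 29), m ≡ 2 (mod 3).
M = 5 × 29 × 3 = 435. M₁ = 87, y₁ ≡ 3 (mod 5). M₂ = 15, y₂ ≡ 2 (mod 29). M₃ = 145, y₃ ≡ 1 (mod 3). m = 1×87×3 + 10×15×2 + 2×145×1 ≡ 416 (mod 435)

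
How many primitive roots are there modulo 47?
Number of primitive roots mod 47 = φ(46) = 22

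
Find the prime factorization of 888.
2^3 × 3 × 37

Divide by primes starting from smallest:
888 ÷ 2 = 444
444 ÷ 2 = 222
222 ÷ 2 = 111
111 ÷ 3 = 37
37 ÷ 37 = 1

888 = 2^3 × 3 × 37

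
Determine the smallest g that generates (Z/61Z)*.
2

A primitive root g modulo p has order p-1 = 60
Prime divisors of 60: [2, 3, 5]
g is a primitive root iff g^(60/q) ≢ 1 (mod 61) for each prime divisor q
Testing small values:
  g = 2: 2^30 ≡ 60, 2^20 ≡ 47, 2^12 ≡ 9 (mod 61) → none is 1, primitive root!
The smallest primitive root is 2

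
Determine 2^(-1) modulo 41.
2^(-1) ≡ 21 (mod 41). Verification: 2 × 21 = 42 ≡ 1 (mod 41)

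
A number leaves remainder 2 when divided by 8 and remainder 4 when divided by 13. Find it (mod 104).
M = 8 × 13 = 104. M₁ = 13, y₁ ≡ 5 (mod 8). M₂ = 8, y₂ ≡ 5 (mod 13). y = 2×13×5 + 4×8×5 ≡ 82 (mod 104)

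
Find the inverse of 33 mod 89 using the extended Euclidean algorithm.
Extended GCD: 33(27) + 89(-10) = 1. So 33^(-1) ≡ 27 ≡ 27 (mod 89). Verify: 33 × 27 = 891 ≡ 1 (mod 89)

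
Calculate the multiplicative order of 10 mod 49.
Powers of 10 mod 49: 10^1≡10, 10^2≡2, 10^3≡20, 10^4≡4, 10^5≡40, 10^6≡8, 10^7≡31, 10^8≡16, 10^9≡13, 10^10≡32, 10^11≡26, 10^12≡15, 10^13≡3, 10^14≡30, 10^15≡6, 10^16≡11, 10^17≡12, 10^18≡22, 10^19≡24, 10^20≡44, 10^21≡48, 10^22≡39, 10^23≡47, 10^24≡29, 10^25≡45, 10^26≡9, 10^27≡41, 10^28≡18, 10^29≡33, 10^30≡36, 10^31≡17, 10^32≡23, 10^33≡34, 10^34≡46, 10^35≡19, 10^36≡43, 10^37≡38, 10^38≡37, 10^39≡27, 10^40≡25, 10^41≡5, 10^42≡1. Order = 42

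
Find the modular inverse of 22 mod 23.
22^(-1) ≡ 22 (mod 23). Verification: 22 × 22 = 484 ≡ 1 (mod 23)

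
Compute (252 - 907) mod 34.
25

(252 - 907) = -655
-655 mod 34 = 25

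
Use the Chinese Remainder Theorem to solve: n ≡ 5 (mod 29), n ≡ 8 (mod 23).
353

Using the Chinese Remainder Theorem:
M = product of moduli = 667
For equation 1: M_1 = 23, 23 ≡ 23 (mod 29), inverse of 23 mod 29 is 24 (check: 23 × 24 = 552 ≡ 1 (mod 29))
For equation 2: M_2 = 29, 29 ≡ 6 (mod 23), inverse of 29 mod 23 is 4 (check: 6 × 4 = 24 ≡ 1 (mod 23))
Combine: n ≡ Σ r_i×M_i×(M_i⁻¹ mod m_i) = 5×23×24 + 8×29×4 = 2760 + 928 = 3688
3688 mod 667 = 353
n ≡ 353 (mod 667)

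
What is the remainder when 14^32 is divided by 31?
Using Fermat: 14^{30} ≡ 1 (mod 31). 32 ≡ 2 (mod 30). So 14^{32} ≡ 14^{2} ≡ 10 (mod 31)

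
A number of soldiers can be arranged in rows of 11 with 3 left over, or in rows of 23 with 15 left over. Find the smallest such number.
M = 11 × 23 = 253. M₁ = 23, y₁ ≡ 1 (mod 11). M₂ = 11, y₂ ≡ 21 (mod 23). x = 3×23×1 + 15×11×21 ≡ 245 (mod 253). The smallest positive such number is 245.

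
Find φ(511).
432

Prime factorization: 511 = 7 × 73
Using the formula φ(n) = n × Π(1 - 1/p) for each prime factor p:
φ(511) = 511 × (1 - 1/7) × (1 - 1/73)
φ(511) = 432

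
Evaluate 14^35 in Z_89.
Using repeated squaring. 35 = 32 + 2 + 1 (binary 100011). Repeated squaring mod 89: 14^1 ≡ 14; 14^2 ≡ 14² = 196 ≡ 18; 14^4 ≡ 18² = 324 ≡ 57; 14^8 ≡ 57² = 3249 ≡ 45; 14^16 ≡ 45² = 2025 ≡ 67; 14^32 ≡ 67² = 4489 ≡ 39. Multiply: 14^35 = 14^32 × 14^2 × 14^1 ≡ 39 × 18 × 14 (mod 89): 39 × 18 = 702 ≡ 79; 79 × 14 = 1106 ≡ 38. So 14^35 ≡ 38 (mod 89).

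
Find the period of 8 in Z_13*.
Powers of 8 mod 13: 8^1≡8, 8^2≡12, 8^3≡5, 8^4≡1. Order = 4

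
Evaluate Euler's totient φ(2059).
1960

Prime factorization: 2059 = 29 × 71
Using the formula φ(n) = n × Π(1 - 1/p) for each prime factor p:
φ(2059) = 2059 × (1 - 1/29) × (1 - 1/71)
φ(2059) = 1960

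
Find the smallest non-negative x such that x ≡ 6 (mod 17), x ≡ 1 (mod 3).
40

Using the Chinese Remainder Theorem:
M = product of moduli = 51
For equation 1: M_1 = 3, 3 ≡ 3 (mod 17), inverse of 3 mod 17 is 6 (check: 3 × 6 = 18 ≡ 1 (mod 17))
For equation 2: M_2 = 17, 17 ≡ 2 (mod 3), inverse of 17 mod 3 is 2 (check: 2 × 2 = 4 ≡ 1 (mod 3))
Combine: x ≡ Σ r_i×M_i×(M_i⁻¹ mod m_i) = 6×3×6 + 1×17×2 = 108 + 34 = 142
142 mod 51 = 40
x ≡ 40 (mod 51)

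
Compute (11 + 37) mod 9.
3

(11 + 37) = 48
48 mod 9 = 3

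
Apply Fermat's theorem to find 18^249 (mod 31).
By Fermat: 18^{30} ≡ 1 (mod 31). 249 = 8×30 + 9. So 18^{249} ≡ 18^{9} ≡ 2 (mod 31)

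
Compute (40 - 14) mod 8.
2

(40 - 14) = 26
26 mod 8 = 2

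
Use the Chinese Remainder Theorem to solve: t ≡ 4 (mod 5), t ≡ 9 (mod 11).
M = 5 × 11 = 55. M₁ = 11, y₁ ≡ 1 (mod 5). M₂ = 5, y₂ ≡ 9 (mod 11). t = 4×11×1 + 9×5×9 ≡ 9 (mod 55)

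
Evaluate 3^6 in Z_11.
6 = 4 + 2 (binary 110). Repeated squaring mod 11: 3^1 ≡ 3; 3^2 ≡ 3² = 9 ≡ 9; 3^4 ≡ 9² = 81 ≡ 4. Multiply: 3^6 = 3^4 × 3^2 ≡ 4 × 9 (mod 11): 4 × 9 = 36 ≡ 3. So 3^6 ≡ 3 (mod 11).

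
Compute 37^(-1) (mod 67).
29

Using Extended Euclidean Algorithm:
gcd(37, 67) = 1
Bezout coefficients: 37 × 29 + 67 × -16 = 1
So 37 × 29 ≡ 1 (mod 67)
The inverse is 29 mod 67 = 29
Verification: 37 × 29 = 1073 = 16 × 67 + 1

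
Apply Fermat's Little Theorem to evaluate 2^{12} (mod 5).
1

By Fermat's Little Theorem, a^(p-1) ≡ 1 (mod p) for prime p and gcd(a, p) = 1
Here p = 5, so 2^4 ≡ 1 (mod 5)
We can reduce the exponent: 12 mod 4 = 0
So 2^12 ≡ 2^0 (mod 5)
Computing: 2^0 mod 5 = 1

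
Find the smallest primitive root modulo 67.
2

A primitive root g modulo p has order p-1 = 66
Prime divisors of 66: [2, 3, 11]
g is a primitive root iff g^(66/q) ≢ 1 (mod 67) for each prime divisor q
Testing small values:
  g = 2: 2^33 ≡ 66, 2^22 ≡ 37, 2^6 ≡ 64 (mod 67) → none is 1, primitive root!
The smallest primitive root is 2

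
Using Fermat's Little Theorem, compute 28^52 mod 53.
By Fermat's Little Theorem, 28^{52} ≡ 1 (mod 53) since 53 is prime and gcd(28, 53) = 1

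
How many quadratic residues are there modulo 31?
For prime 31, there are (p-1)/2 = (31-1)/2 = 15 quadratic residues (excluding 0).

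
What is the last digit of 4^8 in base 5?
8 = 8 (binary 1000). Repeated squaring mod 5: 4^1 ≡ 4; 4^2 ≡ 4² = 16 ≡ 1; 4^4 ≡ 1² = 1 ≡ 1; 4^8 ≡ 1² = 1 ≡ 1. So 4^8 ≡ 1 (mod 5).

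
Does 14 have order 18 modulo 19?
p - 1 = 18 has prime divisors 2, 3. Check 14^(18/q) mod 19 for each: 14^(18/2) = 14^9 ≡ 18, 14^(18/3) = 14^6 ≡ 7 (mod 19). None of these is 1, so 14 has order 18 = φ(19), so it is a primitive root mod 19.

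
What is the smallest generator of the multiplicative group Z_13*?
p - 1 = 12 has prime divisors 2, 3. h is a primitive root mod 13 iff h^(12/q) ≢ 1 (mod 13) for each such q.
h = 2: 2^6 ≡ 12, 2^4 ≡ 3 (mod 13); none is 1, so 2 has order 12 and is a primitive root.
The smallest primitive root mod 13 is g = 2.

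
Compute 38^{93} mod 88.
48

Using successive squaring:
Binary expansion of 93: 1011101
Powers of 38 mod 88 (each is the square of the previous):
  38^1 ≡ 38 (mod 88)
  38^2 ≡ 38² = 1444 ≡ 36 (mod 88)
  38^4 ≡ 36² = 1296 ≡ 64 (mod 88)
  38^8 ≡ 64² = 4096 ≡ 48 (mod 88)
  38^16 ≡ 48² = 2304 ≡ 16 (mod 88)
  38^32 ≡ 16² = 256 ≡ 80 (mod 88)
  38^64 ≡ 80² = 6400 ≡ 64 (mod 88)
93 = 64 + 16 + 8 + 4 + 1, so 38^93 = 38^64 × 38^16 × 38^8 × 38^4 × 38^1 ≡ 64 × 16 × 48 × 64 × 38 (mod 88)
Multiplying step by step:
  64 × 16 = 1024 ≡ 56 (mod 88)
  56 × 48 = 2688 ≡ 48 (mod 88)
  48 × 64 = 3072 ≡ 80 (mod 88)
  80 × 38 = 3040 ≡ 48 (mod 88)
Result: 38^93 ≡ 48 (mod 88)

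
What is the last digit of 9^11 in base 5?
Using Fermat: 9^{4} ≡ 1 (mod 5). 11 ≡ 3 (mod 4). So 9^{11} ≡ 9^{3} ≡ 4 (mod 5)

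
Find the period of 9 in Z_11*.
Powers of 9 mod 11: 9^1≡9, 9^2≡4, 9^3≡3, 9^4≡5, 9^5≡1. Order = 5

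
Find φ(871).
792

Prime factorization: 871 = 13 × 67
Using the formula φ(n) = n × Π(1 - 1/p) for each prime factor p:
φ(871) = 871 × (1 - 1/13) × (1 - 1/67)
φ(871) = 792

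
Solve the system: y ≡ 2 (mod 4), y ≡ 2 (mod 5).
M = 4 × 5 = 20. M₁ = 5, y₁ ≡ 1 (mod 4). M₂ = 4, y₂ ≡ 4 (mod 5). y = 2×5×1 + 2×4×4 ≡ 2 (mod 20)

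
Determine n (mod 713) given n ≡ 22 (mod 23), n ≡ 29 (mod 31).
91

Using the Chinese Remainder Theorem:
M = product of moduli = 713
For equation 1: M_1 = 31, 31 ≡ 8 (mod 23), inverse of 31 mod 23 is 3 (check: 8 × 3 = 24 ≡ 1 (mod 23))
For equation 2: M_2 = 23, 23 ≡ 23 (mod 31), inverse of 23 mod 31 is 27 (check: 23 × 27 = 621 ≡ 1 (mod 31))
Combine: n ≡ Σ r_i×M_i×(M_i⁻¹ mod m_i) = 22×31×3 + 29×23×27 = 2046 + 18009 = 20055
20055 mod 713 = 91
n ≡ 91 (mod 713)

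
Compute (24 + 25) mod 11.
5

(24 + 25) = 49
49 mod 11 = 5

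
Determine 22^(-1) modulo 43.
22^(-1) ≡ 2 (mod 43). Verification: 22 × 2 = 44 ≡ 1 (mod 43)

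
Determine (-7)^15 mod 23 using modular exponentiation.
Using repeated squaring. (-7) ≡ 16 (mod 23). 15 = 8 + 4 + 2 + 1 (binary 1111). Repeated squaring mod 23: 16^1 ≡ 16; 16^2 ≡ 16² = 256 ≡ 3; 16^4 ≡ 3² = 9 ≡ 9; 16^8 ≡ 9² = 81 ≡ 12. Multiply: (-7)^15 ≡ 16^8 × 16^4 × 16^2 × 16^1 ≡ 12 × 9 × 3 × 16 (mod 23): 12 × 9 = 108 ≡ 16; 16 × 3 = 48 ≡ 2; 2 × 16 = 32 ≡ 9. So (-7)^15 ≡ 9 (mod 23).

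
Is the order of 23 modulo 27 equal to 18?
Yes, ord_27(23) = 18.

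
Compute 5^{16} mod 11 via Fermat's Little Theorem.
5

By Fermat's Little Theorem, a^(p-1) ≡ 1 (mod p) for prime p and gcd(a, p) = 1
Here p = 11, so 5^10 ≡ 1 (mod 11)
We can reduce the exponent: 16 mod 10 = 6
So 5^16 ≡ 5^6 (mod 11)
Computing: 5^6 mod 11 = 5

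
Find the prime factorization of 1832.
2^3 × 229

Divide by primes starting from smallest:
1832 ÷ 2 = 916
916 ÷ 2 = 458
458 ÷ 2 = 229
229 ÷ 229 = 1

1832 = 2^3 × 229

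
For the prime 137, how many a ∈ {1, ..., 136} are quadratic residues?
For prime 137, there are (p-1)/2 = (137-1)/2 = 68 quadratic residues (excluding 0).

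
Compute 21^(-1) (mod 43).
21^(-1) ≡ 41 (mod 43). Verification: 21 × 41 = 861 ≡ 1 (mod 43)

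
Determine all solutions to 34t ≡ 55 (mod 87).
40

Since gcd(34, 87) = 1 divides 55, a solution exists.
Multiply both sides by the inverse of 34 mod 87:
  34^(-1) mod 87 = 64
  x ≡ 64 × 55 ≡ 3520 ≡ 40 (mod 87)
Verification: 34 × 40 = 1360 = 15 × 87 + 55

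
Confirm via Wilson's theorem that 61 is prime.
(60)! mod 61 = 60. Since this equals -1 (mod 61), Wilson confirms 61 is prime.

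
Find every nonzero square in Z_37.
QRs mod 37: {1, 3, 4, 7, 9, 10, 11, 12, 16, 21, 25, 26, 27, 28, 30, 33, 34, 36}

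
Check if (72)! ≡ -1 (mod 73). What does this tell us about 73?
(72)! mod 73 = 72. Since this equals -1 (mod 73), Wilson confirms 73 is prime.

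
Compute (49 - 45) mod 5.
4

(49 - 45) = 4
4 mod 5 = 4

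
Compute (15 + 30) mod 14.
3

(15 + 30) = 45
45 mod 14 = 3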